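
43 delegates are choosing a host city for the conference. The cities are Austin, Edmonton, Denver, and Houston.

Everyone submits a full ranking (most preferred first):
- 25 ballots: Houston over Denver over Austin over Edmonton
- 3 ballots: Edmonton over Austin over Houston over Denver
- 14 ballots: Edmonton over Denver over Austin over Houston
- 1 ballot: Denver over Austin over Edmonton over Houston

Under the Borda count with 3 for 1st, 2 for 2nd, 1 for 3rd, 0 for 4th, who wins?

Denver

Austin: 25×1 + 3×2 + 14×1 + 1×2 = 47
Edmonton: 25×0 + 3×3 + 14×3 + 1×1 = 52
Denver: 25×2 + 3×0 + 14×2 + 1×3 = 81
Houston: 25×3 + 3×1 + 14×0 + 1×0 = 78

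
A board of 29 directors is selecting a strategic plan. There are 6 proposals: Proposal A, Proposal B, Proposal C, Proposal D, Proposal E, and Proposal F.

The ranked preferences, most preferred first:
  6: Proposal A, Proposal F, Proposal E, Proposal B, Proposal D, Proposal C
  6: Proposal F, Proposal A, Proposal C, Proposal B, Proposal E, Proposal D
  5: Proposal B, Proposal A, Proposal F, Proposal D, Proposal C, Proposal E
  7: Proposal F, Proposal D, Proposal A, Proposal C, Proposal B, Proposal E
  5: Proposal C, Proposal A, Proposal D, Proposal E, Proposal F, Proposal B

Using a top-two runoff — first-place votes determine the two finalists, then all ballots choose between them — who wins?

Proposal A

Round 1 first-place votes: Proposal A 6, Proposal B 5, Proposal C 5, Proposal D 0, Proposal E 0, Proposal F 13. Proposal F and Proposal A advance.
Runoff: Proposal F is ranked above Proposal A on 13 ballots, Proposal A above Proposal F on 16.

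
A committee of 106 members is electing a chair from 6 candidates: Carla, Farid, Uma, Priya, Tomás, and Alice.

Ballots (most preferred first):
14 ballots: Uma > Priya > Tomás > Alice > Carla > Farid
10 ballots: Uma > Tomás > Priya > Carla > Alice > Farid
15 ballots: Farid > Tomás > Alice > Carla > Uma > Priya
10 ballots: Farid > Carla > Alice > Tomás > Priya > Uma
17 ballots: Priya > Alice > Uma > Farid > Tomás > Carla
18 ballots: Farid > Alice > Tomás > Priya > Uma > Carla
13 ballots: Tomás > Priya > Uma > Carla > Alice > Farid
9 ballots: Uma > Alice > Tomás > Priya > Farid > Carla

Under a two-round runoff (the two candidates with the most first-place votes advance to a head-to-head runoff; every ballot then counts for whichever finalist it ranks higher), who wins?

Uma

Round 1 first-place votes: Carla 0, Farid 43, Uma 33, Priya 17, Tomás 13, Alice 0. Farid and Uma advance.
Runoff: Farid is ranked above Uma on 43 ballots, Uma above Farid on 63.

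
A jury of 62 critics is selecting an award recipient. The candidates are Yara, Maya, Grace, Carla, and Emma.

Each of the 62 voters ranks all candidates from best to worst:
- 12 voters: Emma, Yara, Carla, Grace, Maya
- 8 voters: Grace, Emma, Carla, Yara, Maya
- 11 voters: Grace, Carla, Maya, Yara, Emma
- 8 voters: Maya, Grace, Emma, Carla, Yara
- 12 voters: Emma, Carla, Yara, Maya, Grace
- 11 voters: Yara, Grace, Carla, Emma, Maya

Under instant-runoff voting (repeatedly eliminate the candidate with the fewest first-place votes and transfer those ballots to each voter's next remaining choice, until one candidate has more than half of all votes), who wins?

Grace

Round 1: Yara 11, Maya 8, Grace 19, Carla 0, Emma 24. Carla eliminated.
Round 2: Yara 11, Maya 8, Grace 19, Emma 24. Maya eliminated.
Round 3: Yara 11, Grace 27, Emma 24. Yara eliminated.
Round 4: Grace 38, Emma 24. Grace has a majority (≥32).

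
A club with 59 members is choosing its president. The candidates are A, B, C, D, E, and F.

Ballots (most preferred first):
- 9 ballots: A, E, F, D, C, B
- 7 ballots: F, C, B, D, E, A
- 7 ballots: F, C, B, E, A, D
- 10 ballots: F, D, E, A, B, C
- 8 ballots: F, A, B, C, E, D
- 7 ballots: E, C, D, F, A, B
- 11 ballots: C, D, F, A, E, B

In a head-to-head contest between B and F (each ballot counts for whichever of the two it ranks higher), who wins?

B is ranked above F on 0 ballots; F above B on 59.

F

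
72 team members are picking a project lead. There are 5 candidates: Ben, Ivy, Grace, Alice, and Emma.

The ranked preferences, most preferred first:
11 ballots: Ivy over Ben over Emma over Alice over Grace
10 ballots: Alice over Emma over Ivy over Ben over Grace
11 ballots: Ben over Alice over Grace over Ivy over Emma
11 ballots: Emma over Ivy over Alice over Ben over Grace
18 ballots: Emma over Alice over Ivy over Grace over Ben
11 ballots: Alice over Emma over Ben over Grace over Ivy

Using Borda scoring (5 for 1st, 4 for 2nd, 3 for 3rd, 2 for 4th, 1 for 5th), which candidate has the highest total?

Ben: 11×4 + 10×2 + 11×5 + 11×2 + 18×1 + 11×3 = 192
Ivy: 11×5 + 10×3 + 11×2 + 11×4 + 18×3 + 11×1 = 216
Grace: 11×1 + 10×1 + 11×3 + 11×1 + 18×2 + 11×2 = 123
Alice: 11×2 + 10×5 + 11×4 + 11×3 + 18×4 + 11×5 = 276
Emma: 11×3 + 10×4 + 11×1 + 11×5 + 18×5 + 11×4 = 273

Alice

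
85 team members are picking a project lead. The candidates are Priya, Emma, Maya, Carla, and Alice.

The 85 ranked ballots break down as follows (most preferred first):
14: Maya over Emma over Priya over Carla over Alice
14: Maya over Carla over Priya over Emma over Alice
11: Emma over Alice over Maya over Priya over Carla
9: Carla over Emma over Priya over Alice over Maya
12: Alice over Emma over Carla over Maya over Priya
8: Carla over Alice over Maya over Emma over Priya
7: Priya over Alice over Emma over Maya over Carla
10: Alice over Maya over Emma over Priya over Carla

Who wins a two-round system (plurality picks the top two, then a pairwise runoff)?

Round 1 first-place votes: Priya 7, Emma 11, Maya 28, Carla 17, Alice 22. Maya and Alice advance.
Runoff: Maya is ranked above Alice on 28 ballots, Alice above Maya on 57.

Alice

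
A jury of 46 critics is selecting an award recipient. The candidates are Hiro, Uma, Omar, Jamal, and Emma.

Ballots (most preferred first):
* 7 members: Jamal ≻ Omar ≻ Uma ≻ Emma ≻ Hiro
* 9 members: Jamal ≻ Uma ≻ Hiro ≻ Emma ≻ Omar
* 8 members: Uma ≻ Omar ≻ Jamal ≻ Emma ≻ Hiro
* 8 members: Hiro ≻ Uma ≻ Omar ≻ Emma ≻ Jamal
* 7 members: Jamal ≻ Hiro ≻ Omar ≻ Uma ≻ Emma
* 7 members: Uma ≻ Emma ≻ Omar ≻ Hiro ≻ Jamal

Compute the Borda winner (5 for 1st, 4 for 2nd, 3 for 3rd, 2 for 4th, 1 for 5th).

Hiro: 7×1 + 9×3 + 8×1 + 8×5 + 7×4 + 7×2 = 124
Uma: 7×3 + 9×4 + 8×5 + 8×4 + 7×2 + 7×5 = 178
Omar: 7×4 + 9×1 + 8×4 + 8×3 + 7×3 + 7×3 = 135
Jamal: 7×5 + 9×5 + 8×3 + 8×1 + 7×5 + 7×1 = 154
Emma: 7×2 + 9×2 + 8×2 + 8×2 + 7×1 + 7×4 = 99

Uma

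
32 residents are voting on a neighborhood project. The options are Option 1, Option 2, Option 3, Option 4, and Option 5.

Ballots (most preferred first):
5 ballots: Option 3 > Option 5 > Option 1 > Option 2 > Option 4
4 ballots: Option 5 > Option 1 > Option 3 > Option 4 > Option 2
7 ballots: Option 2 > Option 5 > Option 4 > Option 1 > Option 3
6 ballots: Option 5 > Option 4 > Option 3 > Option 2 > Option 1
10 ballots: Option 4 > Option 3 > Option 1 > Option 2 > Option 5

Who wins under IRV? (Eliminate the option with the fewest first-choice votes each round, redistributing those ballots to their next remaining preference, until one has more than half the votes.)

Round 1: Option 1 0, Option 2 7, Option 3 5, Option 4 10, Option 5 10. Option 1 eliminated.
Round 2: Option 2 7, Option 3 5, Option 4 10, Option 5 10. Option 3 eliminated.
Round 3: Option 2 7, Option 4 10, Option 5 15. Option 2 eliminated.
Round 4: Option 4 10, Option 5 22. Option 5 has a majority (≥17).

Option 5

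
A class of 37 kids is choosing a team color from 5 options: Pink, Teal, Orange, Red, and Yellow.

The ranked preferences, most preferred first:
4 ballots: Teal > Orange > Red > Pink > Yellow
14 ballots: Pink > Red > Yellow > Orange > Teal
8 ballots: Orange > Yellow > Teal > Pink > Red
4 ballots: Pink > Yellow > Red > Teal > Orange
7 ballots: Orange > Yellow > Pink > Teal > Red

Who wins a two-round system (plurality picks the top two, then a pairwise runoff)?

Orange

Round 1 first-place votes: Pink 18, Teal 4, Orange 15, Red 0, Yellow 0. Pink and Orange advance.
Runoff: Pink is ranked above Orange on 18 ballots, Orange above Pink on 19.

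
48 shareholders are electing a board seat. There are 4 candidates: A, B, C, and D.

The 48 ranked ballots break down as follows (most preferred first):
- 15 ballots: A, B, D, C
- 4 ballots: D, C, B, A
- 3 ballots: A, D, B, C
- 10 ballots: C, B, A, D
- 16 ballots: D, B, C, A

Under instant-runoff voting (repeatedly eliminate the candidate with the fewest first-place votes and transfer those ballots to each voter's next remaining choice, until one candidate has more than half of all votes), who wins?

A

Round 1: A 18, B 0, C 10, D 20. B eliminated.
Round 2: A 18, C 10, D 20. C eliminated.
Round 3: A 28, D 20. A has a majority (≥25).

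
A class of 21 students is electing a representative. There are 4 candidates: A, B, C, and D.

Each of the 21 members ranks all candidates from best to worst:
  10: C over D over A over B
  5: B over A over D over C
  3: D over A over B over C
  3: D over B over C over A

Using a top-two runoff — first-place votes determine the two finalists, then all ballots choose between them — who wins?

D

Round 1 first-place votes: A 0, B 5, C 10, D 6. C and D advance.
Runoff: C is ranked above D on 10 ballots, D above C on 11.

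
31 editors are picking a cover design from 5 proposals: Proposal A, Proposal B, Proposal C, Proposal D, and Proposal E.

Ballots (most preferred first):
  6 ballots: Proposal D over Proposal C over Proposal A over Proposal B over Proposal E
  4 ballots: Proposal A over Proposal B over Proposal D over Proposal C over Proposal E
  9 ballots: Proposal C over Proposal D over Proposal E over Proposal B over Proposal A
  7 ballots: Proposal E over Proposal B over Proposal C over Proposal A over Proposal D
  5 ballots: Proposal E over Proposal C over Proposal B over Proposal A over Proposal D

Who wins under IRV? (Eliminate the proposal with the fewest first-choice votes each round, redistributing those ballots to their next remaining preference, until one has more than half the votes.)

Proposal D

Round 1: Proposal A 4, Proposal B 0, Proposal C 9, Proposal D 6, Proposal E 12. Proposal B eliminated.
Round 2: Proposal A 4, Proposal C 9, Proposal D 6, Proposal E 12. Proposal A eliminated.
Round 3: Proposal C 9, Proposal D 10, Proposal E 12. Proposal C eliminated.
Round 4: Proposal D 19, Proposal E 12. Proposal D has a majority (≥16).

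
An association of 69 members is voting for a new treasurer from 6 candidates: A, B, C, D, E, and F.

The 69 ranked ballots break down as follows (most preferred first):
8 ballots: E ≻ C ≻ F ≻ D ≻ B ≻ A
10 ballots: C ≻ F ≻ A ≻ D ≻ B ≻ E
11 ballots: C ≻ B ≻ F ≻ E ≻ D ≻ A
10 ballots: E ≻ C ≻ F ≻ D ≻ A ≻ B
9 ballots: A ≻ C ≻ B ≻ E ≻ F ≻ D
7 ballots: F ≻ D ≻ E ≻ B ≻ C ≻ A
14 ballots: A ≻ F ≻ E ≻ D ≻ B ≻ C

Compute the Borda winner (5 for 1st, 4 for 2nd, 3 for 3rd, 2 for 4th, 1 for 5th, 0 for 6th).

F

A: 8×0 + 10×3 + 11×0 + 10×1 + 9×5 + 7×0 + 14×5 = 155
B: 8×1 + 10×1 + 11×4 + 10×0 + 9×3 + 7×2 + 14×1 = 117
C: 8×4 + 10×5 + 11×5 + 10×4 + 9×4 + 7×1 + 14×0 = 220
D: 8×2 + 10×2 + 11×1 + 10×2 + 9×0 + 7×4 + 14×2 = 123
E: 8×5 + 10×0 + 11×2 + 10×5 + 9×2 + 7×3 + 14×3 = 193
F: 8×3 + 10×4 + 11×3 + 10×3 + 9×1 + 7×5 + 14×4 = 227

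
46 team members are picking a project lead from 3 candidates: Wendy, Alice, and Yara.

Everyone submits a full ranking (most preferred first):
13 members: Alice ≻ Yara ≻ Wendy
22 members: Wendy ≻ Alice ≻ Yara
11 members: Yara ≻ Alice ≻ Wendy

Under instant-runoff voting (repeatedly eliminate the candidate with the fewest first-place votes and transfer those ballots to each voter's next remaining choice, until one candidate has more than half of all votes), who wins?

Round 1: Wendy 22, Alice 13, Yara 11. Yara eliminated.
Round 2: Wendy 22, Alice 24. Alice has a majority (≥24).

Alice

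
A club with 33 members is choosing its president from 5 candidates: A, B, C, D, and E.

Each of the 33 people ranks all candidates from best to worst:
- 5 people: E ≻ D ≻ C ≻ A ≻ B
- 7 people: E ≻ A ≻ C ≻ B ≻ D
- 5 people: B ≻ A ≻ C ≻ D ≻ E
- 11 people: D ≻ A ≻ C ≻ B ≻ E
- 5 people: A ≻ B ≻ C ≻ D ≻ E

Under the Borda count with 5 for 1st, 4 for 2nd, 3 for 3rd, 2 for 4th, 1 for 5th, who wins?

A

A: 5×2 + 7×4 + 5×4 + 11×4 + 5×5 = 127
B: 5×1 + 7×2 + 5×5 + 11×2 + 5×4 = 86
C: 5×3 + 7×3 + 5×3 + 11×3 + 5×3 = 99
D: 5×4 + 7×1 + 5×2 + 11×5 + 5×2 = 102
E: 5×5 + 7×5 + 5×1 + 11×1 + 5×1 = 81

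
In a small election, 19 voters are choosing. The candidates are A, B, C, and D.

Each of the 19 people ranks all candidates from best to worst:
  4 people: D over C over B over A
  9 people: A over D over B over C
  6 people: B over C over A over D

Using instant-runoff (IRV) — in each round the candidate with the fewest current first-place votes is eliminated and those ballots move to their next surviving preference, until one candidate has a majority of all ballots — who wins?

Round 1: A 9, B 6, C 0, D 4. C eliminated.
Round 2: A 9, B 6, D 4. D eliminated.
Round 3: A 9, B 10. B has a majority (≥10).

B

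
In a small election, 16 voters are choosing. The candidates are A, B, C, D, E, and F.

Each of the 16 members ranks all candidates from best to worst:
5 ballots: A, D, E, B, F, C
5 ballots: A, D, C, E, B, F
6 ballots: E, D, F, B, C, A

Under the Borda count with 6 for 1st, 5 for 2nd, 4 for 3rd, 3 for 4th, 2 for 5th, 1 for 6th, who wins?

D

A: 5×6 + 5×6 + 6×1 = 66
B: 5×3 + 5×2 + 6×3 = 43
C: 5×1 + 5×4 + 6×2 = 37
D: 5×5 + 5×5 + 6×5 = 80
E: 5×4 + 5×3 + 6×6 = 71
F: 5×2 + 5×1 + 6×4 = 39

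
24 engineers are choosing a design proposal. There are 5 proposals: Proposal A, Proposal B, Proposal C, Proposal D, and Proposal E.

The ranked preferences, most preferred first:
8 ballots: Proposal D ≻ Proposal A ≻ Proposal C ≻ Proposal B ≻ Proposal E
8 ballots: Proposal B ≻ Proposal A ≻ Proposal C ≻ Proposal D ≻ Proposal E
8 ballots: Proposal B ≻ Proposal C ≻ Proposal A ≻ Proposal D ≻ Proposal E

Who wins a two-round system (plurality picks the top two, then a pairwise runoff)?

Round 1 first-place votes: Proposal A 0, Proposal B 16, Proposal C 0, Proposal D 8, Proposal E 0. Proposal B and Proposal D advance.
Runoff: Proposal B is ranked above Proposal D on 16 ballots, Proposal D above Proposal B on 8.

Proposal B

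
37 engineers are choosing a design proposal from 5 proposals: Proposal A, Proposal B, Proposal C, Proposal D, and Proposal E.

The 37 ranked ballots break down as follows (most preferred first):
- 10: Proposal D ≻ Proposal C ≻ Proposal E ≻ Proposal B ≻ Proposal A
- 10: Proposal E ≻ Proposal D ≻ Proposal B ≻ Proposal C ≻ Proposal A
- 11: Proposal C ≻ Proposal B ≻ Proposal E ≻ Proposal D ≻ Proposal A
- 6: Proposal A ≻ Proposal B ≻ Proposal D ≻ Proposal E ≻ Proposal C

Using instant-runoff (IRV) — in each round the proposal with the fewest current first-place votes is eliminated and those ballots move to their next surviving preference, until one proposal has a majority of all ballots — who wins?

Proposal D

Round 1: Proposal A 6, Proposal B 0, Proposal C 11, Proposal D 10, Proposal E 10. Proposal B eliminated.
Round 2: Proposal A 6, Proposal C 11, Proposal D 10, Proposal E 10. Proposal A eliminated.
Round 3: Proposal C 11, Proposal D 16, Proposal E 10. Proposal E eliminated.
Round 4: Proposal C 11, Proposal D 26. Proposal D has a majority (≥19).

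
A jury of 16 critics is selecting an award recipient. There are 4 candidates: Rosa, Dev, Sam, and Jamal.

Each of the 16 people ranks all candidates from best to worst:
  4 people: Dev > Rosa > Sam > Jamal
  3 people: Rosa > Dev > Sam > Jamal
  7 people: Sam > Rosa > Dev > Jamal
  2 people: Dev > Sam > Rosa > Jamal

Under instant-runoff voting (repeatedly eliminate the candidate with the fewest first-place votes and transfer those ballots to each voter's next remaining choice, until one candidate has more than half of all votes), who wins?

Round 1: Rosa 3, Dev 6, Sam 7, Jamal 0. Jamal eliminated.
Round 2: Rosa 3, Dev 6, Sam 7. Rosa eliminated.
Round 3: Dev 9, Sam 7. Dev has a majority (≥9).

Dev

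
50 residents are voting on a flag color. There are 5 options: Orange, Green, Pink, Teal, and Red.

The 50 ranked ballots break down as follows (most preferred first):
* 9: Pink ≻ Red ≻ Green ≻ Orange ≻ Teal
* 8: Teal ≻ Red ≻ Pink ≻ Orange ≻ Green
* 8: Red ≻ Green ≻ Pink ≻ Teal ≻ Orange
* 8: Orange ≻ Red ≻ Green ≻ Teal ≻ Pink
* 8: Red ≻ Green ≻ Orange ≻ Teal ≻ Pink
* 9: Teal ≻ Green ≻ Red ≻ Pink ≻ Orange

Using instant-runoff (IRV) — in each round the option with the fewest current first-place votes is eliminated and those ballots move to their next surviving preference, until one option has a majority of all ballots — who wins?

Red

Round 1: Orange 8, Green 0, Pink 9, Teal 17, Red 16. Green eliminated.
Round 2: Orange 8, Pink 9, Teal 17, Red 16. Orange eliminated.
Round 3: Pink 9, Teal 17, Red 24. Pink eliminated.
Round 4: Teal 17, Red 33. Red has a majority (≥26).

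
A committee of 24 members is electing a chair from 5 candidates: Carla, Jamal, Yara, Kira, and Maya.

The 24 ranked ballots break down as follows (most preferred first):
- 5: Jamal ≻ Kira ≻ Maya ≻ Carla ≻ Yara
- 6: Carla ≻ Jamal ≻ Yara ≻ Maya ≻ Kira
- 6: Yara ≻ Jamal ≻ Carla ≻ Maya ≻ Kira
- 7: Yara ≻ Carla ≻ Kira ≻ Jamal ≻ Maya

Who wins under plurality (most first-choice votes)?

Yara

First-place votes: Carla 6, Jamal 5, Yara 13, Kira 0, Maya 0.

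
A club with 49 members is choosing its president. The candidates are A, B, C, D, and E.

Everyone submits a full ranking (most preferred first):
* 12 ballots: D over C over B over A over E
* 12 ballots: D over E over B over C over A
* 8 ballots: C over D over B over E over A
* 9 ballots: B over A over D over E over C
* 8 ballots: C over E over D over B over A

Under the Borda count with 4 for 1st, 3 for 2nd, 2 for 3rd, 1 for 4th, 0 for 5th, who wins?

A: 12×1 + 12×0 + 8×0 + 9×3 + 8×0 = 39
B: 12×2 + 12×2 + 8×2 + 9×4 + 8×1 = 108
C: 12×3 + 12×1 + 8×4 + 9×0 + 8×4 = 112
D: 12×4 + 12×4 + 8×3 + 9×2 + 8×2 = 154
E: 12×0 + 12×3 + 8×1 + 9×1 + 8×3 = 77

D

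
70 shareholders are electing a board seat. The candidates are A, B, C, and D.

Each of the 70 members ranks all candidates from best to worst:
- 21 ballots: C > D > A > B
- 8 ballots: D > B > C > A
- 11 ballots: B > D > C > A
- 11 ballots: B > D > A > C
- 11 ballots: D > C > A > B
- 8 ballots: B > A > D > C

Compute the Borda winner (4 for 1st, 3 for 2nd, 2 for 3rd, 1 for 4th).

D

A: 21×2 + 8×1 + 11×1 + 11×2 + 11×2 + 8×3 = 129
B: 21×1 + 8×3 + 11×4 + 11×4 + 11×1 + 8×4 = 176
C: 21×4 + 8×2 + 11×2 + 11×1 + 11×3 + 8×1 = 174
D: 21×3 + 8×4 + 11×3 + 11×3 + 11×4 + 8×2 = 221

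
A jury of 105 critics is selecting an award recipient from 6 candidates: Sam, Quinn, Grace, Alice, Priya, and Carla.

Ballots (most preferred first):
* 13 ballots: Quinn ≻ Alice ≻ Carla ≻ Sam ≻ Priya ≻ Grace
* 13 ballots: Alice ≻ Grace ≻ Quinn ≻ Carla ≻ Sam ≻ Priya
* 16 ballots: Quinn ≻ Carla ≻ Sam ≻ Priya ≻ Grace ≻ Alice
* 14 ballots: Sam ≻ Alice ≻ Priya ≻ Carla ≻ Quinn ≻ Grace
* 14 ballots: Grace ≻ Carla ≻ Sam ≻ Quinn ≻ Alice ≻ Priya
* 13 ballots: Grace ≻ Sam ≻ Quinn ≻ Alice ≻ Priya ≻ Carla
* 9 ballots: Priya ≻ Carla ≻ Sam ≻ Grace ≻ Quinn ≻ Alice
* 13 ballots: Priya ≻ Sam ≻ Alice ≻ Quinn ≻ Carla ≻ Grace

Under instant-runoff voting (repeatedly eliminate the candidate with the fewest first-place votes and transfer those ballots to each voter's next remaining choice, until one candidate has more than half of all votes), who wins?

Round 1: Sam 14, Quinn 29, Grace 27, Alice 13, Priya 22, Carla 0. Carla eliminated.
Round 2: Sam 14, Quinn 29, Grace 27, Alice 13, Priya 22. Alice eliminated.
Round 3: Sam 14, Quinn 29, Grace 40, Priya 22. Sam eliminated.
Round 4: Quinn 29, Grace 40, Priya 36. Quinn eliminated.
Round 5: Grace 40, Priya 65. Priya has a majority (≥53).

Priya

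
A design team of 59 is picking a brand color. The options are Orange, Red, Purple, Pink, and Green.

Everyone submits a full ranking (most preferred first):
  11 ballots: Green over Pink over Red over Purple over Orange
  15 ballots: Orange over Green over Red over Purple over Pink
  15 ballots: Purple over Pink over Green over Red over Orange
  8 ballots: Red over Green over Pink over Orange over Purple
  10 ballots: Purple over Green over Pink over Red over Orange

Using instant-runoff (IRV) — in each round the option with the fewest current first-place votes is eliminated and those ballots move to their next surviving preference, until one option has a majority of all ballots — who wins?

Round 1: Orange 15, Red 8, Purple 25, Pink 0, Green 11. Pink eliminated.
Round 2: Orange 15, Red 8, Purple 25, Green 11. Red eliminated.
Round 3: Orange 15, Purple 25, Green 19. Orange eliminated.
Round 4: Purple 25, Green 34. Green has a majority (≥30).

Green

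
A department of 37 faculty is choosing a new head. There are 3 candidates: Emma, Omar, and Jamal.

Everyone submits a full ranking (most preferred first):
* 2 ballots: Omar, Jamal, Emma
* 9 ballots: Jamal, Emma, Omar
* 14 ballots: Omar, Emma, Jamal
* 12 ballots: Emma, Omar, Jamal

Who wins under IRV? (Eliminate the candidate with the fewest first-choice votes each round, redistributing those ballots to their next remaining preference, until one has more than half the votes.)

Emma

Round 1: Emma 12, Omar 16, Jamal 9. Jamal eliminated.
Round 2: Emma 21, Omar 16. Emma has a majority (≥19).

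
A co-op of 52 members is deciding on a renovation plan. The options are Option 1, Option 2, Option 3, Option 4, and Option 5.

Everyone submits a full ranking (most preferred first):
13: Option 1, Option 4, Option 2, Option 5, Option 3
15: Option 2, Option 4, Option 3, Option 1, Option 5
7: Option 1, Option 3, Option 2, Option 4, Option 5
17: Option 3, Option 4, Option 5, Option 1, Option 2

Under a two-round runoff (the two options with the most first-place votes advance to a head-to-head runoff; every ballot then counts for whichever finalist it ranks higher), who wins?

Round 1 first-place votes: Option 1 20, Option 2 15, Option 3 17, Option 4 0, Option 5 0. Option 1 and Option 3 advance.
Runoff: Option 1 is ranked above Option 3 on 20 ballots, Option 3 above Option 1 on 32.

Option 3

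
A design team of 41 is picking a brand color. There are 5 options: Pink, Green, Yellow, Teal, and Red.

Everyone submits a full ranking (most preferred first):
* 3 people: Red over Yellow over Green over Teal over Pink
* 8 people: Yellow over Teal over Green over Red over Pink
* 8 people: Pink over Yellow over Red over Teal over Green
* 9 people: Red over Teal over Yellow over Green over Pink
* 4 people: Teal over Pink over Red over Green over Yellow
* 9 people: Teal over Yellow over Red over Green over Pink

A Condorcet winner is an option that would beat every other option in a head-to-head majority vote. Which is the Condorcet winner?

Teal

Teal vs Pink: 33–8
Teal vs Green: 38–3
Teal vs Yellow: 22–19
Teal vs Red: 21–20
Teal beats every other option.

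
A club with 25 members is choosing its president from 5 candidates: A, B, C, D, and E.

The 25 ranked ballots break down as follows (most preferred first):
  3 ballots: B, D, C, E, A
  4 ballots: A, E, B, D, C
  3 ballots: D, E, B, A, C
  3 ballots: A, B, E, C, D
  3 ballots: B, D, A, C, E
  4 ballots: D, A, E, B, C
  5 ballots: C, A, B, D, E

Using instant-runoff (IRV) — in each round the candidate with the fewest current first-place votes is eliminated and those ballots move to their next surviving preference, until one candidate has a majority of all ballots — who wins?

D

Round 1: A 7, B 6, C 5, D 7, E 0. E eliminated.
Round 2: A 7, B 6, C 5, D 7. C eliminated.
Round 3: A 12, B 6, D 7. B eliminated.
Round 4: A 12, D 13. D has a majority (≥13).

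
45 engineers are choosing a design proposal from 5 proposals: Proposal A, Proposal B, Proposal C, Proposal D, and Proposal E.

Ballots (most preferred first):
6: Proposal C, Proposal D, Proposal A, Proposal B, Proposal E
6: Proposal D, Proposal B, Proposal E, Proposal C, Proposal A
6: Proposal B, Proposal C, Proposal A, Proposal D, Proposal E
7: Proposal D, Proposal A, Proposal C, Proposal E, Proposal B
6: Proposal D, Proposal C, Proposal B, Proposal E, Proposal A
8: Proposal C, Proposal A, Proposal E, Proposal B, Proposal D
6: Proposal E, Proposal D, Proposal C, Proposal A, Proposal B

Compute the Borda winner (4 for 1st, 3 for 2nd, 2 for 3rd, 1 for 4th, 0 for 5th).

Proposal C

Proposal A: 6×2 + 6×0 + 6×2 + 7×3 + 6×0 + 8×3 + 6×1 = 75
Proposal B: 6×1 + 6×3 + 6×4 + 7×0 + 6×2 + 8×1 + 6×0 = 68
Proposal C: 6×4 + 6×1 + 6×3 + 7×2 + 6×3 + 8×4 + 6×2 = 124
Proposal D: 6×3 + 6×4 + 6×1 + 7×4 + 6×4 + 8×0 + 6×3 = 118
Proposal E: 6×0 + 6×2 + 6×0 + 7×1 + 6×1 + 8×2 + 6×4 = 65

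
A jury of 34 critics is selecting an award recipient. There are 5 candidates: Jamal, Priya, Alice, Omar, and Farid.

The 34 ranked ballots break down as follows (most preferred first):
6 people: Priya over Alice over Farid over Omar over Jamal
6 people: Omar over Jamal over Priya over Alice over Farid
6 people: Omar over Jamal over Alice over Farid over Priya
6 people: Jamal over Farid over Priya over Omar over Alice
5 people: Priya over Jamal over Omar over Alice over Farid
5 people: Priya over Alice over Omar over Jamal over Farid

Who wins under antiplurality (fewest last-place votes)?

Last-place votes: Jamal 6, Priya 6, Alice 6, Omar 0, Farid 16.

Omar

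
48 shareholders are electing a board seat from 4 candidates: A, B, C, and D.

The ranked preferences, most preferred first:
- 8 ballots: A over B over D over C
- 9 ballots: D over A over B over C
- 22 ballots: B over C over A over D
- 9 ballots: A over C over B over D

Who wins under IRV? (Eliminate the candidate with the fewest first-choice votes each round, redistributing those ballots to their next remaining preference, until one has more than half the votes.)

Round 1: A 17, B 22, C 0, D 9. C eliminated.
Round 2: A 17, B 22, D 9. D eliminated.
Round 3: A 26, B 22. A has a majority (≥25).

A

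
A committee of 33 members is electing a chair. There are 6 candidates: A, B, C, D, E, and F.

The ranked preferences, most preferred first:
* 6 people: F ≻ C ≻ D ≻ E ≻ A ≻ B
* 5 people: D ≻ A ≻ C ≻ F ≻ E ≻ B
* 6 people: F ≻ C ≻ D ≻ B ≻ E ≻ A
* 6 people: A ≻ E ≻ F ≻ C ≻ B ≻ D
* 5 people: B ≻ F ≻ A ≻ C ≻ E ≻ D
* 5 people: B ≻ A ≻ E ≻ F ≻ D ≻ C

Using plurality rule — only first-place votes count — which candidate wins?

F

First-place votes: A 6, B 10, C 0, D 5, E 0, F 12.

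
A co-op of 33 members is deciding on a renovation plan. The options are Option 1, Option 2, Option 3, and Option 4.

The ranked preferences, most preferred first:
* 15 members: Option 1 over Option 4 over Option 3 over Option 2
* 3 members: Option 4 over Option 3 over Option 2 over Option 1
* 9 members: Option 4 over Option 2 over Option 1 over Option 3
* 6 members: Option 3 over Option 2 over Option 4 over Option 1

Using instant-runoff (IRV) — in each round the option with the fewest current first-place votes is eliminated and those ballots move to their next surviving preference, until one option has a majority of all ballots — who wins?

Option 4

Round 1: Option 1 15, Option 2 0, Option 3 6, Option 4 12. Option 2 eliminated.
Round 2: Option 1 15, Option 3 6, Option 4 12. Option 3 eliminated.
Round 3: Option 1 15, Option 4 18. Option 4 has a majority (≥17).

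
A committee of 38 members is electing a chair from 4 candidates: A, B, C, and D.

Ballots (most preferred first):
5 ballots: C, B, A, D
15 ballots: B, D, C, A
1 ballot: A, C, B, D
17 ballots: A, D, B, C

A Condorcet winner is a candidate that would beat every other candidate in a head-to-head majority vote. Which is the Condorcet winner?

B

B vs A: 20–18
B vs C: 32–6
B vs D: 21–17
B beats every other candidate.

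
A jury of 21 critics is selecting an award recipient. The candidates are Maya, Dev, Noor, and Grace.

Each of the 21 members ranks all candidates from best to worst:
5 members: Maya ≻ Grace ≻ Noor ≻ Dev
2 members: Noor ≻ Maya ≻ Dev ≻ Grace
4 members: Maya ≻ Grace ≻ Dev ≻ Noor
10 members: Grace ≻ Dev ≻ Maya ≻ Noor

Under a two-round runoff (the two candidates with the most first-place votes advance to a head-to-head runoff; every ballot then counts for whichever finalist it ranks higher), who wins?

Maya

Round 1 first-place votes: Maya 9, Dev 0, Noor 2, Grace 10. Grace and Maya advance.
Runoff: Grace is ranked above Maya on 10 ballots, Maya above Grace on 11.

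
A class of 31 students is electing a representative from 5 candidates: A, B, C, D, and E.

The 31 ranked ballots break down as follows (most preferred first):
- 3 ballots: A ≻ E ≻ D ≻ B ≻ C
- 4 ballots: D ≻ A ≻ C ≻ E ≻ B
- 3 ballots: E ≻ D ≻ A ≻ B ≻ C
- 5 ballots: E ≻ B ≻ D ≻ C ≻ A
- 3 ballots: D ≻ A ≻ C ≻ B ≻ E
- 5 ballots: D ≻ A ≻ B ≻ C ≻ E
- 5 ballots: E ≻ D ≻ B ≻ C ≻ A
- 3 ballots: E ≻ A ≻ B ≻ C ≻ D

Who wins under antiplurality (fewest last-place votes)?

D

Last-place votes: A 10, B 4, C 6, D 3, E 8.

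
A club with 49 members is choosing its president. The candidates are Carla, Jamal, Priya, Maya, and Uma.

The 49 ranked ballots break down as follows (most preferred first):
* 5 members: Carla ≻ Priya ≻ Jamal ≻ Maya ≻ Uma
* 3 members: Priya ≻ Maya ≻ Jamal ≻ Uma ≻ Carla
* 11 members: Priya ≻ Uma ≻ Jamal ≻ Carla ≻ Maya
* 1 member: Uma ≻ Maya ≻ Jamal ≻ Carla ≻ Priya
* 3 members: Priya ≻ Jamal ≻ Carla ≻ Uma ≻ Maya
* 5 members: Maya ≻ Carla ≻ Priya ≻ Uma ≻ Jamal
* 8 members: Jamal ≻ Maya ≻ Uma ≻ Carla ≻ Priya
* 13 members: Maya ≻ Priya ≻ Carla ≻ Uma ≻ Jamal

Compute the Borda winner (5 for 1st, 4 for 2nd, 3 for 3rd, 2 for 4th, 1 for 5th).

Priya

Carla: 5×5 + 3×1 + 11×2 + 1×2 + 3×3 + 5×4 + 8×2 + 13×3 = 136
Jamal: 5×3 + 3×3 + 11×3 + 1×3 + 3×4 + 5×1 + 8×5 + 13×1 = 130
Priya: 5×4 + 3×5 + 11×5 + 1×1 + 3×5 + 5×3 + 8×1 + 13×4 = 181
Maya: 5×2 + 3×4 + 11×1 + 1×4 + 3×1 + 5×5 + 8×4 + 13×5 = 162
Uma: 5×1 + 3×2 + 11×4 + 1×5 + 3×2 + 5×2 + 8×3 + 13×2 = 126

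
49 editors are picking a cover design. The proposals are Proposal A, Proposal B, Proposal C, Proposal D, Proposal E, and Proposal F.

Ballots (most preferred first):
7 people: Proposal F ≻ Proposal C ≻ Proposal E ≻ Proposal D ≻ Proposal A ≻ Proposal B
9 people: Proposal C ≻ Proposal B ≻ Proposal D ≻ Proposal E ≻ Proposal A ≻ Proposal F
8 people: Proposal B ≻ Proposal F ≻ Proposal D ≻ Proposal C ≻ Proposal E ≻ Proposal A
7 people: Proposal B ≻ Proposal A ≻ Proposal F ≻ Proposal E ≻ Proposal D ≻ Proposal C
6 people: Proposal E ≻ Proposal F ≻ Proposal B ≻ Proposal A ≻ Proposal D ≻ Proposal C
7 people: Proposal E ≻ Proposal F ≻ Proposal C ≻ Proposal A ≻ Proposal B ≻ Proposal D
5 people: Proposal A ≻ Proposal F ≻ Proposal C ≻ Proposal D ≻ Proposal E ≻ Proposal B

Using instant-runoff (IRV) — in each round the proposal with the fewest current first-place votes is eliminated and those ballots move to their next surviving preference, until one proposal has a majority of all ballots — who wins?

Proposal E

Round 1: Proposal A 5, Proposal B 15, Proposal C 9, Proposal D 0, Proposal E 13, Proposal F 7. Proposal D eliminated.
Round 2: Proposal A 5, Proposal B 15, Proposal C 9, Proposal E 13, Proposal F 7. Proposal A eliminated.
Round 3: Proposal B 15, Proposal C 9, Proposal E 13, Proposal F 12. Proposal C eliminated.
Round 4: Proposal B 24, Proposal E 13, Proposal F 12. Proposal F eliminated.
Round 5: Proposal B 24, Proposal E 25. Proposal E has a majority (≥25).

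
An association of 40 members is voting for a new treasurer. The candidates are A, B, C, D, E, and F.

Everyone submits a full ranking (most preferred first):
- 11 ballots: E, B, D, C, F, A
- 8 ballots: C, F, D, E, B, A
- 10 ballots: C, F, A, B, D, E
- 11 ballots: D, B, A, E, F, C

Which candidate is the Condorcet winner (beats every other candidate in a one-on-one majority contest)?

B vs A: 30–10
B vs C: 22–18
B vs D: 21–19
B vs E: 21–19
B vs F: 22–18
B beats every other candidate.

B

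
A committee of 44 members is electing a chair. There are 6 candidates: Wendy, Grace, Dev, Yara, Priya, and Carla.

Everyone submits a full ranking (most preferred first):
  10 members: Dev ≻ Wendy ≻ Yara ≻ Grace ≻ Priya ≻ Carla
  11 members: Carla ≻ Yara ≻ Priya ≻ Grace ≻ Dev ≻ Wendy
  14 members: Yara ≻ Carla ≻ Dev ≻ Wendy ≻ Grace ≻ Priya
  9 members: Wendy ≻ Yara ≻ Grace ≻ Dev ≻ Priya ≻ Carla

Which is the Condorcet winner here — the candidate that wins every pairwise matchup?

Yara

Yara vs Wendy: 25–19
Yara vs Grace: 44–0
Yara vs Dev: 34–10
Yara vs Priya: 44–0
Yara vs Carla: 33–11
Yara beats every other candidate.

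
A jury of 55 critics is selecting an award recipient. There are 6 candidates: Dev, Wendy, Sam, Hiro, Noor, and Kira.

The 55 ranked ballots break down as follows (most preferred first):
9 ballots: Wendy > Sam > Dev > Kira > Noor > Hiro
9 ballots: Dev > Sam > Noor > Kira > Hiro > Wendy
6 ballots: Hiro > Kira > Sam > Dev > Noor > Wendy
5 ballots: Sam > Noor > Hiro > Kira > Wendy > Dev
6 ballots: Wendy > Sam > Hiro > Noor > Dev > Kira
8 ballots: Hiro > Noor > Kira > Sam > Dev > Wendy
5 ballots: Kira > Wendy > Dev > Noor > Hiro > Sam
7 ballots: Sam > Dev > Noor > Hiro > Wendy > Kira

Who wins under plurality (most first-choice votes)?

Wendy

First-place votes: Dev 9, Wendy 15, Sam 12, Hiro 14, Noor 0, Kira 5.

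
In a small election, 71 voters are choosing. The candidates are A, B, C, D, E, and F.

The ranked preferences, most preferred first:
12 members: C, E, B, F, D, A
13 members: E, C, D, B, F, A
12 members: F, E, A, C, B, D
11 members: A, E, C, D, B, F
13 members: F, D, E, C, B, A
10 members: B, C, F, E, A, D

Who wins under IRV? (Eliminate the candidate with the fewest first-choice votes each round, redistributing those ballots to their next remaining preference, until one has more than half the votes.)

E

Round 1: A 11, B 10, C 12, D 0, E 13, F 25. D eliminated.
Round 2: A 11, B 10, C 12, E 13, F 25. B eliminated.
Round 3: A 11, C 22, E 13, F 25. A eliminated.
Round 4: C 22, E 24, F 25. C eliminated.
Round 5: E 36, F 35. E has a majority (≥36).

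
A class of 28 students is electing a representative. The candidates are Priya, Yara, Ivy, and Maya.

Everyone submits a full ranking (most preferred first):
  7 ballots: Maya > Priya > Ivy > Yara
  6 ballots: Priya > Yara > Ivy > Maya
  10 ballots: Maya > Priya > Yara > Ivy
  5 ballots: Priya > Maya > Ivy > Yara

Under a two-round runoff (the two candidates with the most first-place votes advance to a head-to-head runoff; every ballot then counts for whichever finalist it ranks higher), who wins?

Maya

Round 1 first-place votes: Priya 11, Yara 0, Ivy 0, Maya 17. Maya and Priya advance.
Runoff: Maya is ranked above Priya on 17 ballots, Priya above Maya on 11.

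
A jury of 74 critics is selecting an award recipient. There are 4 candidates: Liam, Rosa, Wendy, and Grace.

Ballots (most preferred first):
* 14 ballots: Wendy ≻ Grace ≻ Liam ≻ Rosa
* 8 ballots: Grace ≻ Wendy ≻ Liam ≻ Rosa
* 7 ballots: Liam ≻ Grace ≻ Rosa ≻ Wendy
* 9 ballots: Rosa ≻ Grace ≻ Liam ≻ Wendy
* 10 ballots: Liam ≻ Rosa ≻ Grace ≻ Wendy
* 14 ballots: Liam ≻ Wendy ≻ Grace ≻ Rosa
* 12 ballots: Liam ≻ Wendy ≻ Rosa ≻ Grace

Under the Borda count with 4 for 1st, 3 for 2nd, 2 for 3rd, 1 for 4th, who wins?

Liam: 14×2 + 8×2 + 7×4 + 9×2 + 10×4 + 14×4 + 12×4 = 234
Rosa: 14×1 + 8×1 + 7×2 + 9×4 + 10×3 + 14×1 + 12×2 = 140
Wendy: 14×4 + 8×3 + 7×1 + 9×1 + 10×1 + 14×3 + 12×3 = 184
Grace: 14×3 + 8×4 + 7×3 + 9×3 + 10×2 + 14×2 + 12×1 = 182

Liam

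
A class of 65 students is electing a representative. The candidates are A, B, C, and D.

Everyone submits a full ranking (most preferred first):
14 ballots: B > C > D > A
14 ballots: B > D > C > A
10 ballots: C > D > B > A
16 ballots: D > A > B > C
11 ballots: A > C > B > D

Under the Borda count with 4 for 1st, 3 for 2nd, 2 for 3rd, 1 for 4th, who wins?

B

A: 14×1 + 14×1 + 10×1 + 16×3 + 11×4 = 130
B: 14×4 + 14×4 + 10×2 + 16×2 + 11×2 = 186
C: 14×3 + 14×2 + 10×4 + 16×1 + 11×3 = 159
D: 14×2 + 14×3 + 10×3 + 16×4 + 11×1 = 175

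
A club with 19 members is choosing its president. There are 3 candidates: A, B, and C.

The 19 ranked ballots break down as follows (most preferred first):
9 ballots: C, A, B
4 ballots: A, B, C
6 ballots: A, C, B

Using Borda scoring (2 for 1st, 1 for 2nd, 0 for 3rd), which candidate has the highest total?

A: 9×1 + 4×2 + 6×2 = 29
B: 9×0 + 4×1 + 6×0 = 4
C: 9×2 + 4×0 + 6×1 = 24

A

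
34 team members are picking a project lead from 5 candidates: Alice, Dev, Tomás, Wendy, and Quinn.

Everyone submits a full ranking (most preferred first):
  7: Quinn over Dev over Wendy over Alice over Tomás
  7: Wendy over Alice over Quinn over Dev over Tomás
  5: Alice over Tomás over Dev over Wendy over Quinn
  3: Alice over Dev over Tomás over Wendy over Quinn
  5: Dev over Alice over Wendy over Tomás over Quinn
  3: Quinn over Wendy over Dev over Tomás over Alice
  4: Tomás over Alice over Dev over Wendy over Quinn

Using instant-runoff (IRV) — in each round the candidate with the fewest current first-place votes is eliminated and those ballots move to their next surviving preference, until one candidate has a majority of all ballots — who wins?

Alice

Round 1: Alice 8, Dev 5, Tomás 4, Wendy 7, Quinn 10. Tomás eliminated.
Round 2: Alice 12, Dev 5, Wendy 7, Quinn 10. Dev eliminated.
Round 3: Alice 17, Wendy 7, Quinn 10. Wendy eliminated.
Round 4: Alice 24, Quinn 10. Alice has a majority (≥18).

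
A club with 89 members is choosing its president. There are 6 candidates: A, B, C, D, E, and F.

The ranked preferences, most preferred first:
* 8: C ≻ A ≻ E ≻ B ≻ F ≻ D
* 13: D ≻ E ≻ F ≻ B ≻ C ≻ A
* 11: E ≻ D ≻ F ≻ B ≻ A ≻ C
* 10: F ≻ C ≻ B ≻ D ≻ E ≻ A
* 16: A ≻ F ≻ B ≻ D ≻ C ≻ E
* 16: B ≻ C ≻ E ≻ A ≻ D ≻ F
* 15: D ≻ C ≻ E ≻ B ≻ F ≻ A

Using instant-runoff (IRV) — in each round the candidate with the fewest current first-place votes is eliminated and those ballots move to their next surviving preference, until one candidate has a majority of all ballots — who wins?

B

Round 1: A 16, B 16, C 8, D 28, E 11, F 10. C eliminated.
Round 2: A 24, B 16, D 28, E 11, F 10. F eliminated.
Round 3: A 24, B 26, D 28, E 11. E eliminated.
Round 4: A 24, B 26, D 39. A eliminated.
Round 5: B 50, D 39. B has a majority (≥45).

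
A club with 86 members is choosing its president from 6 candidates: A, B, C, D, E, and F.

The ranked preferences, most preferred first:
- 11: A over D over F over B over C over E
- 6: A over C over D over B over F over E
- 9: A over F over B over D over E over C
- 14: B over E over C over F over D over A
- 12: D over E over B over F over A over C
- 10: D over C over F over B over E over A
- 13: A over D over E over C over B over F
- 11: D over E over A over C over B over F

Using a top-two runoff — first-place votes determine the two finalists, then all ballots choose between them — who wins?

Round 1 first-place votes: A 39, B 14, C 0, D 33, E 0, F 0. A and D advance.
Runoff: A is ranked above D on 39 ballots, D above A on 47.

D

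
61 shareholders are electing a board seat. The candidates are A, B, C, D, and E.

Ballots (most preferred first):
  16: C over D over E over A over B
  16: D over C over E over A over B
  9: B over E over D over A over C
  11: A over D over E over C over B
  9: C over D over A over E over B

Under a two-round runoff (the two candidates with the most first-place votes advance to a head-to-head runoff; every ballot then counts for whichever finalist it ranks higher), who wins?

Round 1 first-place votes: A 11, B 9, C 25, D 16, E 0. C and D advance.
Runoff: C is ranked above D on 25 ballots, D above C on 36.

D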